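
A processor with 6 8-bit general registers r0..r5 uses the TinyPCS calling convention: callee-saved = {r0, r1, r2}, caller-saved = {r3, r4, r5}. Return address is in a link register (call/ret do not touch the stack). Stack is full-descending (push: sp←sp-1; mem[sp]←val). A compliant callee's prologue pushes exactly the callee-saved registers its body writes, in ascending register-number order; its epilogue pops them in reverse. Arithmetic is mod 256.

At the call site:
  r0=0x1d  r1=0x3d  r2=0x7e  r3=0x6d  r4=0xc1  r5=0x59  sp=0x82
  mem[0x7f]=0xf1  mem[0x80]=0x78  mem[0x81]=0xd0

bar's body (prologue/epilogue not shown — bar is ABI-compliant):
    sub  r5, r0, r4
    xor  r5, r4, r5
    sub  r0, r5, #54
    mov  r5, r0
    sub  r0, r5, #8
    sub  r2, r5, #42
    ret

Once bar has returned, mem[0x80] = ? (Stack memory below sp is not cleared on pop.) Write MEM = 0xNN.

prologue: push r0 → mem[0x81]=0x1d, sp=0x81
prologue: push r2 → mem[0x80]=0x7e, sp=0x80
body[0] sub  r5, r0, r4 → r5=0x5c
body[1] xor  r5, r4, r5 → r5=0x9d
body[2] sub  r0, r5, #54 → r0=0x67
body[3] mov  r5, r0 → r5=0x67
body[4] sub  r0, r5, #8 → r0=0x5f
body[5] sub  r2, r5, #42 → r2=0x3d
epilogue: pop r2=0x7e, sp=0x81
epilogue: pop r0=0x1d, sp=0x82
prologue pushed ['r0', 'r2'] at ['0x81', '0x80']

MEM = 0x7e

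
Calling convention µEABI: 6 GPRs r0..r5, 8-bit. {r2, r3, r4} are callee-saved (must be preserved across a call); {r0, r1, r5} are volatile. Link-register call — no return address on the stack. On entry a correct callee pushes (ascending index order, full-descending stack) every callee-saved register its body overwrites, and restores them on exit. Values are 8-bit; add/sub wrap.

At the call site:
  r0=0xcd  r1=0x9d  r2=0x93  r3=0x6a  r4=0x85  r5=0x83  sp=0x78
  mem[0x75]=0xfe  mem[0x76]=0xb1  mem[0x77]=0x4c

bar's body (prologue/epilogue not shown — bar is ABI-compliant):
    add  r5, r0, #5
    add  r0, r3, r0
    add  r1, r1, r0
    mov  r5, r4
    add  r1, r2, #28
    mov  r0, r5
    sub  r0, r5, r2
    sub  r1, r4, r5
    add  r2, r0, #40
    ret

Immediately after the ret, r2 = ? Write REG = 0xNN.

prologue: push r2 -> mem[0x77]=0x93, sp=0x77
body[0] add  r5, r0, #5 -> r5=0xd2
body[1] add  r0, r3, r0 -> r0=0x37
body[2] add  r1, r1, r0 -> r1=0xd4
body[3] mov  r5, r4 -> r5=0x85
body[4] add  r1, r2, #28 -> r1=0xaf
body[5] mov  r0, r5 -> r0=0x85
body[6] sub  r0, r5, r2 -> r0=0xf2
body[7] sub  r1, r4, r5 -> r1=0x00
body[8] add  r2, r0, #40 -> r2=0x1a
epilogue: pop r2=0x93, sp=0x78
r2 is callee-saved -> restored

REG = 0x93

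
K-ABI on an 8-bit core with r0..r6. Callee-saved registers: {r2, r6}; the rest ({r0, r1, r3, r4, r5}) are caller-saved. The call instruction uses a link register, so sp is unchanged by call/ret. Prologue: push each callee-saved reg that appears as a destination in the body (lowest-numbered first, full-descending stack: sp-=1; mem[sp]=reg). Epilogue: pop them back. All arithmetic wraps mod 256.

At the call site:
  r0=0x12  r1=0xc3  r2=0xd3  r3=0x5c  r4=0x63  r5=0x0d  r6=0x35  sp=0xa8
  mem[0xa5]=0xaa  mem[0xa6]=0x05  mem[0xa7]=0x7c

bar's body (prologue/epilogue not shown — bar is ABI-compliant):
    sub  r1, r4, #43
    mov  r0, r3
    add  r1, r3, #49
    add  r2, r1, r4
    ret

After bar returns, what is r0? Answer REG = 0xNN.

REG = 0x5c

prologue: push r2 -> mem[0xa7]=0xd3, sp=0xa7
body[0] sub  r1, r4, #43 -> r1=0x38
body[1] mov  r0, r3 -> r0=0x5c
body[2] add  r1, r3, #49 -> r1=0x8d
body[3] add  r2, r1, r4 -> r2=0xf0
epilogue: pop r2=0xd3, sp=0xa8
r0 is caller-saved -> body value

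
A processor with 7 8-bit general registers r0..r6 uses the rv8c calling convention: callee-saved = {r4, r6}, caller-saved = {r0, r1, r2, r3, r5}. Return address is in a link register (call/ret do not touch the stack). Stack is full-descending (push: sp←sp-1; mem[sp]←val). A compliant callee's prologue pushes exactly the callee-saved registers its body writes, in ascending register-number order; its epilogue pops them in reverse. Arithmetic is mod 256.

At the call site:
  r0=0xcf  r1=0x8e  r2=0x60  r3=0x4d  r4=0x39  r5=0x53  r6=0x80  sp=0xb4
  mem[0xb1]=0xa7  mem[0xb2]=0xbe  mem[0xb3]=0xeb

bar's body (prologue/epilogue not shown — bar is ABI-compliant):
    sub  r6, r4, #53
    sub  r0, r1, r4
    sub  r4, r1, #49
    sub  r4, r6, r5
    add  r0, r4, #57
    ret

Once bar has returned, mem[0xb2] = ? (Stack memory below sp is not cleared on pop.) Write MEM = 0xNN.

prologue: push r4 -> mem[0xb3]=0x39, sp=0xb3
prologue: push r6 -> mem[0xb2]=0x80, sp=0xb2
body[0] sub  r6, r4, #53 -> r6=0x04
body[1] sub  r0, r1, r4 -> r0=0x55
body[2] sub  r4, r1, #49 -> r4=0x5d
body[3] sub  r4, r6, r5 -> r4=0xb1
body[4] add  r0, r4, #57 -> r0=0xea
epilogue: pop r6=0x80, sp=0xb3
epilogue: pop r4=0x39, sp=0xb4
prologue pushed ['r4', 'r6'] at ['0xb3', '0xb2']

MEM = 0x80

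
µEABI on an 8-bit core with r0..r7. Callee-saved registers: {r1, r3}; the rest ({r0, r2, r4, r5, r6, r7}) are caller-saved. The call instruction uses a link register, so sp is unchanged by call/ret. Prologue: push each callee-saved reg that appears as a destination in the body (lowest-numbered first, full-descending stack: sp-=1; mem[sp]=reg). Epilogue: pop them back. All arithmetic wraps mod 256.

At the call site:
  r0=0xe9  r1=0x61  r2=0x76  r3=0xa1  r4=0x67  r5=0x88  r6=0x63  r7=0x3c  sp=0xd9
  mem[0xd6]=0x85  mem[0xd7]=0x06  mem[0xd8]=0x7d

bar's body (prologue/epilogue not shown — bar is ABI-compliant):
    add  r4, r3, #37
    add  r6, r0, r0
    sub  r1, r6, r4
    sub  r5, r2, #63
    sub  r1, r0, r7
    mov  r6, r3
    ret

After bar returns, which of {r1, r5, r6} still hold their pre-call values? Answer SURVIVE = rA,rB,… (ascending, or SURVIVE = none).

prologue: push r1 -> mem[0xd8]=0x61, sp=0xd8
body[0] add  r4, r3, #37 -> r4=0xc6
body[1] add  r6, r0, r0 -> r6=0xd2
body[2] sub  r1, r6, r4 -> r1=0x0c
body[3] sub  r5, r2, #63 -> r5=0x37
body[4] sub  r1, r0, r7 -> r1=0xad
body[5] mov  r6, r3 -> r6=0xa1
epilogue: pop r1=0x61, sp=0xd9
r1: callee-saved, written=True
r5: caller-saved, written=True
r6: caller-saved, written=True

SURVIVE = r1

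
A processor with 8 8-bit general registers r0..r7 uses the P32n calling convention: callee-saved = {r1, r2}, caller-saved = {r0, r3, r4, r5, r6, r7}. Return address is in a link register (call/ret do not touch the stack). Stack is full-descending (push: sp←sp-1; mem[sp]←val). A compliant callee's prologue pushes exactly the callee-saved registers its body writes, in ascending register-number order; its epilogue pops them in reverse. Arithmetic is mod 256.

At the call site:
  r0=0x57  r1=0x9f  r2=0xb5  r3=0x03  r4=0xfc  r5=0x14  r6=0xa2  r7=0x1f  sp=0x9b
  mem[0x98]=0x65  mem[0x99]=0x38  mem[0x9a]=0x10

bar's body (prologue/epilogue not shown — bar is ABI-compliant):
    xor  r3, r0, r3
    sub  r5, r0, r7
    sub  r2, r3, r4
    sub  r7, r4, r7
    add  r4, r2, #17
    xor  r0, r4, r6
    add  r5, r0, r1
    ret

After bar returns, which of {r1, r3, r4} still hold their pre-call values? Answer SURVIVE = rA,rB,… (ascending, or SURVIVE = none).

SURVIVE = r1

prologue: push r2 -> mem[0x9a]=0xb5, sp=0x9a
body[0] xor  r3, r0, r3 -> r3=0x54
body[1] sub  r5, r0, r7 -> r5=0x38
body[2] sub  r2, r3, r4 -> r2=0x58
body[3] sub  r7, r4, r7 -> r7=0xdd
body[4] add  r4, r2, #17 -> r4=0x69
body[5] xor  r0, r4, r6 -> r0=0xcb
body[6] add  r5, r0, r1 -> r5=0x6a
epilogue: pop r2=0xb5, sp=0x9b
r1: callee-saved, written=False
r3: caller-saved, written=True
r4: caller-saved, written=True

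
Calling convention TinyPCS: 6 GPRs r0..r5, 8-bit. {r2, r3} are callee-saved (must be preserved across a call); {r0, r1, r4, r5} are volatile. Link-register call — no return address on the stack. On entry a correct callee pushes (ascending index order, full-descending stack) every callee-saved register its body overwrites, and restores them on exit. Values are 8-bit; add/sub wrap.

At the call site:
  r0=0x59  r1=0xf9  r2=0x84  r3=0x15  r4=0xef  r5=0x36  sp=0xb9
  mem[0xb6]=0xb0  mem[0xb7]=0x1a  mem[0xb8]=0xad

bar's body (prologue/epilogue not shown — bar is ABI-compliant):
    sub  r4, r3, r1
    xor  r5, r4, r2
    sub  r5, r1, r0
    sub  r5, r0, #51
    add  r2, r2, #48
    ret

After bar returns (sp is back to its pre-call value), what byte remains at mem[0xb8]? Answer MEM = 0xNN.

prologue: push r2 → mem[0xb8]=0x84, sp=0xb8
body[0] sub  r4, r3, r1 → r4=0x1c
body[1] xor  r5, r4, r2 → r5=0x98
body[2] sub  r5, r1, r0 → r5=0xa0
body[3] sub  r5, r0, #51 → r5=0x26
body[4] add  r2, r2, #48 → r2=0xb4
epilogue: pop r2=0x84, sp=0xb9
prologue pushed ['r2'] at ['0xb8']

MEM = 0x84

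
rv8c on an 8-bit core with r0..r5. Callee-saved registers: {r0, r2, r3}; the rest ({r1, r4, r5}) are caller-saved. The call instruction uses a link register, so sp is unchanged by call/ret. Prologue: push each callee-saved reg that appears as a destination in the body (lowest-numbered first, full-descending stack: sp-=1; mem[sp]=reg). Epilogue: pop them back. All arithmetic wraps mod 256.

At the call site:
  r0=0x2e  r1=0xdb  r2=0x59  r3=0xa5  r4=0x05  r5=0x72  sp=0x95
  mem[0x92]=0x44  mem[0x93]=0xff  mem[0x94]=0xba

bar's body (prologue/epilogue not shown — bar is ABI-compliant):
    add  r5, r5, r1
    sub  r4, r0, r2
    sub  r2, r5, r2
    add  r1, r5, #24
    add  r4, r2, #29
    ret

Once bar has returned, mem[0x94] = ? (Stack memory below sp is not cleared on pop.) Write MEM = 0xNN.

MEM = 0x59

prologue: push r2 → mem[0x94]=0x59, sp=0x94
body[0] add  r5, r5, r1 → r5=0x4d
body[1] sub  r4, r0, r2 → r4=0xd5
body[2] sub  r2, r5, r2 → r2=0xf4
body[3] add  r1, r5, #24 → r1=0x65
body[4] add  r4, r2, #29 → r4=0x11
epilogue: pop r2=0x59, sp=0x95
prologue pushed ['r2'] at ['0x94']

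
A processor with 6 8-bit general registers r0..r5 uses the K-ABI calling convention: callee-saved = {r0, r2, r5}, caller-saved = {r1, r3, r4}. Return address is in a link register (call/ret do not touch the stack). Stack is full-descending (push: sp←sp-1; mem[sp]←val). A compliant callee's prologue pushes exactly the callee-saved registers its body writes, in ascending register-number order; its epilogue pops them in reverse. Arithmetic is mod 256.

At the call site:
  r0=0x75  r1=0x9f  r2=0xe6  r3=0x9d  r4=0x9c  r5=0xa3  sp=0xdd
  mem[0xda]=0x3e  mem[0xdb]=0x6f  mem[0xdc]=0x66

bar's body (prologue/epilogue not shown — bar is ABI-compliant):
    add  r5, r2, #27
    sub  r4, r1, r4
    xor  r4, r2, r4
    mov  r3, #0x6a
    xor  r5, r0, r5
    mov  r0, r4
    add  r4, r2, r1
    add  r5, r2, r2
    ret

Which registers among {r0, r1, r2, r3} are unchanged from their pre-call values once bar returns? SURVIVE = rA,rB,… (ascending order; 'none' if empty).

prologue: push r0 → mem[0xdc]=0x75, sp=0xdc
prologue: push r5 → mem[0xdb]=0xa3, sp=0xdb
body[0] add  r5, r2, #27 → r5=0x01
body[1] sub  r4, r1, r4 → r4=0x03
body[2] xor  r4, r2, r4 → r4=0xe5
body[3] mov  r3, #0x6a → r3=0x6a
body[4] xor  r5, r0, r5 → r5=0x74
body[5] mov  r0, r4 → r0=0xe5
body[6] add  r4, r2, r1 → r4=0x85
body[7] add  r5, r2, r2 → r5=0xcc
epilogue: pop r5=0xa3, sp=0xdc
epilogue: pop r0=0x75, sp=0xdd
r0: callee-saved, written=True
r1: caller-saved, written=False
r2: callee-saved, written=False
r3: caller-saved, written=True

SURVIVE = r0,r1,r2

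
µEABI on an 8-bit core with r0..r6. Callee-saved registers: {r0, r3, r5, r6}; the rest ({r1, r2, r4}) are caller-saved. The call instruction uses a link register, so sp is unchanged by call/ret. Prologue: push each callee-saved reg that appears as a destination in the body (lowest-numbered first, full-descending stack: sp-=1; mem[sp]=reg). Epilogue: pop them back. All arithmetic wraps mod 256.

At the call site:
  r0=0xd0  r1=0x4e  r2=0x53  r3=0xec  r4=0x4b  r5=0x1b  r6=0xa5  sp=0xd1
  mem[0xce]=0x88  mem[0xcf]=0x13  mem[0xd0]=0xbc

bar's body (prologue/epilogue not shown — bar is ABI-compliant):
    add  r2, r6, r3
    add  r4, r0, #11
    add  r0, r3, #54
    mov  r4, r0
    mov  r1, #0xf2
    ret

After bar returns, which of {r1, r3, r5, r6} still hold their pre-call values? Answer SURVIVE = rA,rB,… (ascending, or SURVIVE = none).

prologue: push r0 -> mem[0xd0]=0xd0, sp=0xd0
body[0] add  r2, r6, r3 -> r2=0x91
body[1] add  r4, r0, #11 -> r4=0xdb
body[2] add  r0, r3, #54 -> r0=0x22
body[3] mov  r4, r0 -> r4=0x22
body[4] mov  r1, #0xf2 -> r1=0xf2
epilogue: pop r0=0xd0, sp=0xd1
r1: caller-saved, written=True
r3: callee-saved, written=False
r5: callee-saved, written=False
r6: callee-saved, written=False

SURVIVE = r3,r5,r6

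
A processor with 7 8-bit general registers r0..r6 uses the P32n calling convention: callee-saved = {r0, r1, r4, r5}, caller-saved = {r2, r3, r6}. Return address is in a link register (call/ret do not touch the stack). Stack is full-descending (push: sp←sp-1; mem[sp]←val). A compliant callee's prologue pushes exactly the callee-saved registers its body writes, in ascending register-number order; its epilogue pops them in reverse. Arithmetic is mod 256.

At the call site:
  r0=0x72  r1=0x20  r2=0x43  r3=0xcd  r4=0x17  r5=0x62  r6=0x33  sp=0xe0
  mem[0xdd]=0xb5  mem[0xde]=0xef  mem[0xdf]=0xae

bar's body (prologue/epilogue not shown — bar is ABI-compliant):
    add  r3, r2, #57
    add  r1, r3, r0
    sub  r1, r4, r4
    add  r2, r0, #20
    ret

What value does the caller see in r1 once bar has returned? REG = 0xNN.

prologue: push r1 -> mem[0xdf]=0x20, sp=0xdf
body[0] add  r3, r2, #57 -> r3=0x7c
body[1] add  r1, r3, r0 -> r1=0xee
body[2] sub  r1, r4, r4 -> r1=0x00
body[3] add  r2, r0, #20 -> r2=0x86
epilogue: pop r1=0x20, sp=0xe0
r1 is callee-saved -> restored

REG = 0x20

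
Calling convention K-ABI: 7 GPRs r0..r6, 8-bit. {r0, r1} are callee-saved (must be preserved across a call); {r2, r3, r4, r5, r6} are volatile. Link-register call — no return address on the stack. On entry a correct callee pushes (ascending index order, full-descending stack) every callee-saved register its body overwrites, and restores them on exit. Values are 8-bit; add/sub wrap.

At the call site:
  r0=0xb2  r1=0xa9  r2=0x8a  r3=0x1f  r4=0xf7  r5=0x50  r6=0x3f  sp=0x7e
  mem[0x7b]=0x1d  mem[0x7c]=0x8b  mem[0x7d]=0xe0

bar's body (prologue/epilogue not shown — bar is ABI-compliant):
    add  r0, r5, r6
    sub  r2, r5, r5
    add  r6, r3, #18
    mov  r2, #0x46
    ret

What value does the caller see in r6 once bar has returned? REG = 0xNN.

REG = 0x31

prologue: push r0 -> mem[0x7d]=0xb2, sp=0x7d
body[0] add  r0, r5, r6 -> r0=0x8f
body[1] sub  r2, r5, r5 -> r2=0x00
body[2] add  r6, r3, #18 -> r6=0x31
body[3] mov  r2, #0x46 -> r2=0x46
epilogue: pop r0=0xb2, sp=0x7e
r6 is caller-saved -> body value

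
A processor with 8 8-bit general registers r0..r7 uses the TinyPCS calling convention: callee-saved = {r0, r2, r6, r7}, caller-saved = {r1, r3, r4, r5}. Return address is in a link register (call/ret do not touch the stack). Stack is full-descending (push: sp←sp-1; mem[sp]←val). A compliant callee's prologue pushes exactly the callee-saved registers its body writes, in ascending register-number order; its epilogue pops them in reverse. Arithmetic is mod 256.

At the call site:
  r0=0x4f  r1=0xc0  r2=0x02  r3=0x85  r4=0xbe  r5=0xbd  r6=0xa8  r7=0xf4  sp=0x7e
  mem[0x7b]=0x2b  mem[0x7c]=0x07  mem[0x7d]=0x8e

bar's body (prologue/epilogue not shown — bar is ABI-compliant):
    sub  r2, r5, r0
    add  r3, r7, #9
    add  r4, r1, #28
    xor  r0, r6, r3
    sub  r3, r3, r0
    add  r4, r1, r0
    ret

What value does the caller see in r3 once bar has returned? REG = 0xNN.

prologue: push r0 → mem[0x7d]=0x4f, sp=0x7d
prologue: push r2 → mem[0x7c]=0x02, sp=0x7c
body[0] sub  r2, r5, r0 → r2=0x6e
body[1] add  r3, r7, #9 → r3=0xfd
body[2] add  r4, r1, #28 → r4=0xdc
body[3] xor  r0, r6, r3 → r0=0x55
body[4] sub  r3, r3, r0 → r3=0xa8
body[5] add  r4, r1, r0 → r4=0x15
epilogue: pop r2=0x02, sp=0x7d
epilogue: pop r0=0x4f, sp=0x7e
r3 is caller-saved → body value

REG = 0xa8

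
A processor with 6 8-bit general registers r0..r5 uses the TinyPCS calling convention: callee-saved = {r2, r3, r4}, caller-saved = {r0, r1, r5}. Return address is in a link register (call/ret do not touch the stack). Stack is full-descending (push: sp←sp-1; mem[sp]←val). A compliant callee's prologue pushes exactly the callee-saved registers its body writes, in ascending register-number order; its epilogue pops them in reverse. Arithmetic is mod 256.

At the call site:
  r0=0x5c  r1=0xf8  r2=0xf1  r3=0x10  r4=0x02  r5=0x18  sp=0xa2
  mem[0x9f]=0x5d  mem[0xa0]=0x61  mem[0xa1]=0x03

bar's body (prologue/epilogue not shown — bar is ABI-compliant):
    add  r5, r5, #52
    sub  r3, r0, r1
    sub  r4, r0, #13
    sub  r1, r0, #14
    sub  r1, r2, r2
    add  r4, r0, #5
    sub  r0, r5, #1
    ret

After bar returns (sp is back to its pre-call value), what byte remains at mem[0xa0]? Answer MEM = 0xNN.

MEM = 0x02

prologue: push r3 → mem[0xa1]=0x10, sp=0xa1
prologue: push r4 → mem[0xa0]=0x02, sp=0xa0
body[0] add  r5, r5, #52 → r5=0x4c
body[1] sub  r3, r0, r1 → r3=0x64
body[2] sub  r4, r0, #13 → r4=0x4f
body[3] sub  r1, r0, #14 → r1=0x4e
body[4] sub  r1, r2, r2 → r1=0x00
body[5] add  r4, r0, #5 → r4=0x61
body[6] sub  r0, r5, #1 → r0=0x4b
epilogue: pop r4=0x02, sp=0xa1
epilogue: pop r3=0x10, sp=0xa2
prologue pushed ['r3', 'r4'] at ['0xa1', '0xa0']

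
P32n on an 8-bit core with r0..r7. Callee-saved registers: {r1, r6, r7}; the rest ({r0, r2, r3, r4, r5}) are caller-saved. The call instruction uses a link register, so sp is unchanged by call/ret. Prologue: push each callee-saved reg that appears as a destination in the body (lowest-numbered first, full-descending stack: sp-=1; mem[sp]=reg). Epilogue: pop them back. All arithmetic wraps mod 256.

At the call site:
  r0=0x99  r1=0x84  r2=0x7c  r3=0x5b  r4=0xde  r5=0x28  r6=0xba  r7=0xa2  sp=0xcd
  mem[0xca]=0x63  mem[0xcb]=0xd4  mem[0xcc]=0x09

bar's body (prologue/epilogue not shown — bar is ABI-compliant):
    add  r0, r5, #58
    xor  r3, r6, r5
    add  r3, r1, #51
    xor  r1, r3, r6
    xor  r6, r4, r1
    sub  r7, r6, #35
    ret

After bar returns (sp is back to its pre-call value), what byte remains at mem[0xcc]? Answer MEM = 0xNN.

MEM = 0x84

prologue: push r1 → mem[0xcc]=0x84, sp=0xcc
prologue: push r6 → mem[0xcb]=0xba, sp=0xcb
prologue: push r7 → mem[0xca]=0xa2, sp=0xca
body[0] add  r0, r5, #58 → r0=0x62
body[1] xor  r3, r6, r5 → r3=0x92
body[2] add  r3, r1, #51 → r3=0xb7
body[3] xor  r1, r3, r6 → r1=0x0d
body[4] xor  r6, r4, r1 → r6=0xd3
body[5] sub  r7, r6, #35 → r7=0xb0
epilogue: pop r7=0xa2, sp=0xcb
epilogue: pop r6=0xba, sp=0xcc
epilogue: pop r1=0x84, sp=0xcd
prologue pushed ['r1', 'r6', 'r7'] at ['0xcc', '0xcb', '0xca']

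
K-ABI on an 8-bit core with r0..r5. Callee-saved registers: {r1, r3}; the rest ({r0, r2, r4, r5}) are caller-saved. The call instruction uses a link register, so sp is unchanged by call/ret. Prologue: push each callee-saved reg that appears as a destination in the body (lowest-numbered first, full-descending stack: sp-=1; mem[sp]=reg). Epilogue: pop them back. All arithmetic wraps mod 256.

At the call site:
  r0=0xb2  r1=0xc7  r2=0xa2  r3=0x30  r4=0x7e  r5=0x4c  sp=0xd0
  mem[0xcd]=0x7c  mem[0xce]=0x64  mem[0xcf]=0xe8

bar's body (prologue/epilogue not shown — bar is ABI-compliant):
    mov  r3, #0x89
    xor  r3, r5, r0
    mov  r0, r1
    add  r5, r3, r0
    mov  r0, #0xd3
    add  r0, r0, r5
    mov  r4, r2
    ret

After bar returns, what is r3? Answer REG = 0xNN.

prologue: push r3 -> mem[0xcf]=0x30, sp=0xcf
body[0] mov  r3, #0x89 -> r3=0x89
body[1] xor  r3, r5, r0 -> r3=0xfe
body[2] mov  r0, r1 -> r0=0xc7
body[3] add  r5, r3, r0 -> r5=0xc5
body[4] mov  r0, #0xd3 -> r0=0xd3
body[5] add  r0, r0, r5 -> r0=0x98
body[6] mov  r4, r2 -> r4=0xa2
epilogue: pop r3=0x30, sp=0xd0
r3 is callee-saved -> restored

REG = 0x30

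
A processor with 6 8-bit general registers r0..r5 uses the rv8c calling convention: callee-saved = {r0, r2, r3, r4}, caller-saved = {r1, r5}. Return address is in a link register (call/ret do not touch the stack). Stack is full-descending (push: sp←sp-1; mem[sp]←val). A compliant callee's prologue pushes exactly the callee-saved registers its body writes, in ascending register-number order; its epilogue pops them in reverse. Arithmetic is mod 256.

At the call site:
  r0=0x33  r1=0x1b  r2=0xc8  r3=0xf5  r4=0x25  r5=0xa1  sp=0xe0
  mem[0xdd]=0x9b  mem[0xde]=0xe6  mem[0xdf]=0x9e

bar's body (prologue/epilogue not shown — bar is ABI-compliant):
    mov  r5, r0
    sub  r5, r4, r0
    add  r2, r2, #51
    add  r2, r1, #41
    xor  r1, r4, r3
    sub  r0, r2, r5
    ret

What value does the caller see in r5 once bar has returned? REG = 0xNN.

prologue: push r0 → mem[0xdf]=0x33, sp=0xdf
prologue: push r2 → mem[0xde]=0xc8, sp=0xde
body[0] mov  r5, r0 → r5=0x33
body[1] sub  r5, r4, r0 → r5=0xf2
body[2] add  r2, r2, #51 → r2=0xfb
body[3] add  r2, r1, #41 → r2=0x44
body[4] xor  r1, r4, r3 → r1=0xd0
body[5] sub  r0, r2, r5 → r0=0x52
epilogue: pop r2=0xc8, sp=0xdf
epilogue: pop r0=0x33, sp=0xe0
r5 is caller-saved → body value

REG = 0xf2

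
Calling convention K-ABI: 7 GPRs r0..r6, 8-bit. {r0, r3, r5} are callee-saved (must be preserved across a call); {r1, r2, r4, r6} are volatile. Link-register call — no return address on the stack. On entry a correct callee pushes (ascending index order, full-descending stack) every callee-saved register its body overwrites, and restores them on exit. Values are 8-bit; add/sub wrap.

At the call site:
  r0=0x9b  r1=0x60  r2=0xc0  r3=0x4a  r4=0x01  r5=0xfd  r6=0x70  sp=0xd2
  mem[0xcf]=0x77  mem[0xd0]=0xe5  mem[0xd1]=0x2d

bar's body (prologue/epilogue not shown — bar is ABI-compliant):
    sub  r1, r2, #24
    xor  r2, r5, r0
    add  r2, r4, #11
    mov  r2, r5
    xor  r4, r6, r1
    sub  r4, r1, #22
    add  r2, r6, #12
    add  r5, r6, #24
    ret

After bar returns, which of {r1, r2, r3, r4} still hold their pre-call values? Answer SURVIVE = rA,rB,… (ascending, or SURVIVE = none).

SURVIVE = r3

prologue: push r5 → mem[0xd1]=0xfd, sp=0xd1
body[0] sub  r1, r2, #24 → r1=0xa8
body[1] xor  r2, r5, r0 → r2=0x66
body[2] add  r2, r4, #11 → r2=0x0c
body[3] mov  r2, r5 → r2=0xfd
body[4] xor  r4, r6, r1 → r4=0xd8
body[5] sub  r4, r1, #22 → r4=0x92
body[6] add  r2, r6, #12 → r2=0x7c
body[7] add  r5, r6, #24 → r5=0x88
epilogue: pop r5=0xfd, sp=0xd2
r1: caller-saved, written=True
r2: caller-saved, written=True
r3: callee-saved, written=False
r4: caller-saved, written=True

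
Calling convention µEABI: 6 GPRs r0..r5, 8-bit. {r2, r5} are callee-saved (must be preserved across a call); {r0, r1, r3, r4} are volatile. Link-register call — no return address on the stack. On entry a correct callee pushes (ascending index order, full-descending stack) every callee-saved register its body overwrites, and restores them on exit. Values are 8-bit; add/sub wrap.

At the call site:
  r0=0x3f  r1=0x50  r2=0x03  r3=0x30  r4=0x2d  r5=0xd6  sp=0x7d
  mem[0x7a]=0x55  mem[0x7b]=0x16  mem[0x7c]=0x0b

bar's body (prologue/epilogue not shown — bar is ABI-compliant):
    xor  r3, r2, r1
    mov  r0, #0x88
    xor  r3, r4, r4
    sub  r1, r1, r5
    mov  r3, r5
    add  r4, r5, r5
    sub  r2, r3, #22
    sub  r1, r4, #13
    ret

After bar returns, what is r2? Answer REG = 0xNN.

prologue: push r2 -> mem[0x7c]=0x03, sp=0x7c
body[0] xor  r3, r2, r1 -> r3=0x53
body[1] mov  r0, #0x88 -> r0=0x88
body[2] xor  r3, r4, r4 -> r3=0x00
body[3] sub  r1, r1, r5 -> r1=0x7a
body[4] mov  r3, r5 -> r3=0xd6
body[5] add  r4, r5, r5 -> r4=0xac
body[6] sub  r2, r3, #22 -> r2=0xc0
body[7] sub  r1, r4, #13 -> r1=0x9f
epilogue: pop r2=0x03, sp=0x7d
r2 is callee-saved -> restored

REG = 0x03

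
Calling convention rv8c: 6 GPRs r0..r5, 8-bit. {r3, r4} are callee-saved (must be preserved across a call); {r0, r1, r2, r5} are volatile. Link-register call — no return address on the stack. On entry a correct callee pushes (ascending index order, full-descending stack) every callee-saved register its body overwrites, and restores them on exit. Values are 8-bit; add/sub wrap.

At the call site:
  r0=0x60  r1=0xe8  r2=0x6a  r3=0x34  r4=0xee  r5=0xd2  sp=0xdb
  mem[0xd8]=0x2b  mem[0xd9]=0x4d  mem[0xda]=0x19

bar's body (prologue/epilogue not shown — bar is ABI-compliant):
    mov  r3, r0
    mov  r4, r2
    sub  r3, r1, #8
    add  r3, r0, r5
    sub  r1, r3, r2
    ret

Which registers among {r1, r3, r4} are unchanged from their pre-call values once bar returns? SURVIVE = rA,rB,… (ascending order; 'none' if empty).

SURVIVE = r3,r4

prologue: push r3 -> mem[0xda]=0x34, sp=0xda
prologue: push r4 -> mem[0xd9]=0xee, sp=0xd9
body[0] mov  r3, r0 -> r3=0x60
body[1] mov  r4, r2 -> r4=0x6a
body[2] sub  r3, r1, #8 -> r3=0xe0
body[3] add  r3, r0, r5 -> r3=0x32
body[4] sub  r1, r3, r2 -> r1=0xc8
epilogue: pop r4=0xee, sp=0xda
epilogue: pop r3=0x34, sp=0xdb
r1: caller-saved, written=True
r3: callee-saved, written=True
r4: callee-saved, written=True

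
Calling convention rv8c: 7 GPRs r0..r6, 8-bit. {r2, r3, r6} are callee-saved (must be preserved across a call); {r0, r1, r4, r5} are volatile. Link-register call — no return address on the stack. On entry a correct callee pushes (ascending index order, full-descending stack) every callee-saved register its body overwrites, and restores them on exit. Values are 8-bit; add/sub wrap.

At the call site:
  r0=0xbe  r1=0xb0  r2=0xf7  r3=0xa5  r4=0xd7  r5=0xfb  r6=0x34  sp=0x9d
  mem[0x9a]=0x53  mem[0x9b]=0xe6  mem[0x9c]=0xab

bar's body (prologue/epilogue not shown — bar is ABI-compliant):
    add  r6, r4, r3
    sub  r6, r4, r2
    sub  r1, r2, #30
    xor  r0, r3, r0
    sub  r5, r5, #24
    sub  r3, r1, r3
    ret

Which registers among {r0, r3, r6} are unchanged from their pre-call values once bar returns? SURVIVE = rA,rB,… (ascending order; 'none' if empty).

prologue: push r3 -> mem[0x9c]=0xa5, sp=0x9c
prologue: push r6 -> mem[0x9b]=0x34, sp=0x9b
body[0] add  r6, r4, r3 -> r6=0x7c
body[1] sub  r6, r4, r2 -> r6=0xe0
body[2] sub  r1, r2, #30 -> r1=0xd9
body[3] xor  r0, r3, r0 -> r0=0x1b
body[4] sub  r5, r5, #24 -> r5=0xe3
body[5] sub  r3, r1, r3 -> r3=0x34
epilogue: pop r6=0x34, sp=0x9c
epilogue: pop r3=0xa5, sp=0x9d
r0: caller-saved, written=True
r3: callee-saved, written=True
r6: callee-saved, written=True

SURVIVE = r3,r6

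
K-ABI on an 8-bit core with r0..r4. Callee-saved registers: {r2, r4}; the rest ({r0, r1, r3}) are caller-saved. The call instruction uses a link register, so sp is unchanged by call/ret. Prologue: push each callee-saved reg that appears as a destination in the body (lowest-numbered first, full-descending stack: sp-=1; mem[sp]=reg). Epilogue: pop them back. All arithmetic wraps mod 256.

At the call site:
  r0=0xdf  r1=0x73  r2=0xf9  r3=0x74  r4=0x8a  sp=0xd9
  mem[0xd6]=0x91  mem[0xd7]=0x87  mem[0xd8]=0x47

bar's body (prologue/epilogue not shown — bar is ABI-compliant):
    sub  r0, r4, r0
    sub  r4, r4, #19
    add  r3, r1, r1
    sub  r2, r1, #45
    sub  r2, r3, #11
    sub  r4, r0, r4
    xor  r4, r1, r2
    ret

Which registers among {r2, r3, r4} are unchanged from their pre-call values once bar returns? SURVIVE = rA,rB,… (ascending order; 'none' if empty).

prologue: push r2 -> mem[0xd8]=0xf9, sp=0xd8
prologue: push r4 -> mem[0xd7]=0x8a, sp=0xd7
body[0] sub  r0, r4, r0 -> r0=0xab
body[1] sub  r4, r4, #19 -> r4=0x77
body[2] add  r3, r1, r1 -> r3=0xe6
body[3] sub  r2, r1, #45 -> r2=0x46
body[4] sub  r2, r3, #11 -> r2=0xdb
body[5] sub  r4, r0, r4 -> r4=0x34
body[6] xor  r4, r1, r2 -> r4=0xa8
epilogue: pop r4=0x8a, sp=0xd8
epilogue: pop r2=0xf9, sp=0xd9
r2: callee-saved, written=True
r3: caller-saved, written=True
r4: callee-saved, written=True

SURVIVE = r2,r4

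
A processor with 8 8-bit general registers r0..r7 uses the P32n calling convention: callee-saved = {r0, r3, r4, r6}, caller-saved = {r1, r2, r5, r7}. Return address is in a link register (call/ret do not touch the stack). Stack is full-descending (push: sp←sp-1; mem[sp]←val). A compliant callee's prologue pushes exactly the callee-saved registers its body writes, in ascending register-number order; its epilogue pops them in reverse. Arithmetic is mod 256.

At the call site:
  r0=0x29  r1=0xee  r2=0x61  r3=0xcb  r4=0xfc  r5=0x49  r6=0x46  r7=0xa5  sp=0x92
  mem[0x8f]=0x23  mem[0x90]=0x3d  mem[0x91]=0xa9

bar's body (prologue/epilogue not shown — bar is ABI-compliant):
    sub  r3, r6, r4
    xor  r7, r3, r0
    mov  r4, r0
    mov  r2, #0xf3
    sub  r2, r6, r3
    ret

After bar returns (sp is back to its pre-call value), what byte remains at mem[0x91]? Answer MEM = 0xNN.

MEM = 0xcb

prologue: push r3 -> mem[0x91]=0xcb, sp=0x91
prologue: push r4 -> mem[0x90]=0xfc, sp=0x90
body[0] sub  r3, r6, r4 -> r3=0x4a
body[1] xor  r7, r3, r0 -> r7=0x63
body[2] mov  r4, r0 -> r4=0x29
body[3] mov  r2, #0xf3 -> r2=0xf3
body[4] sub  r2, r6, r3 -> r2=0xfc
epilogue: pop r4=0xfc, sp=0x91
epilogue: pop r3=0xcb, sp=0x92
prologue pushed ['r3', 'r4'] at ['0x91', '0x90']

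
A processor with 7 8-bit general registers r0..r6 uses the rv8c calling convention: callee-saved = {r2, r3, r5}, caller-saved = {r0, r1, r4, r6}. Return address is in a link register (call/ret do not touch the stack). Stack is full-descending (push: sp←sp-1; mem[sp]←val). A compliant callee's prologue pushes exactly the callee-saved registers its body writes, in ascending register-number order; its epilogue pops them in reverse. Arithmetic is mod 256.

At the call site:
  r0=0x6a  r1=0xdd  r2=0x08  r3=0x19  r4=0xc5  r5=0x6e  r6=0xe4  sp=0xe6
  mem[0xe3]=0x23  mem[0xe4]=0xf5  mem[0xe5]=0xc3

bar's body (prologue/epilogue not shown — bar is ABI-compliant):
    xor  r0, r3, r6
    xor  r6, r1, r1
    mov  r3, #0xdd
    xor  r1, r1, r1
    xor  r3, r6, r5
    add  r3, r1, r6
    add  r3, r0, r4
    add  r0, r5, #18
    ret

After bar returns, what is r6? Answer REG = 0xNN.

REG = 0x00

prologue: push r3 -> mem[0xe5]=0x19, sp=0xe5
body[0] xor  r0, r3, r6 -> r0=0xfd
body[1] xor  r6, r1, r1 -> r6=0x00
body[2] mov  r3, #0xdd -> r3=0xdd
body[3] xor  r1, r1, r1 -> r1=0x00
body[4] xor  r3, r6, r5 -> r3=0x6e
body[5] add  r3, r1, r6 -> r3=0x00
body[6] add  r3, r0, r4 -> r3=0xc2
body[7] add  r0, r5, #18 -> r0=0x80
epilogue: pop r3=0x19, sp=0xe6
r6 is caller-saved -> body value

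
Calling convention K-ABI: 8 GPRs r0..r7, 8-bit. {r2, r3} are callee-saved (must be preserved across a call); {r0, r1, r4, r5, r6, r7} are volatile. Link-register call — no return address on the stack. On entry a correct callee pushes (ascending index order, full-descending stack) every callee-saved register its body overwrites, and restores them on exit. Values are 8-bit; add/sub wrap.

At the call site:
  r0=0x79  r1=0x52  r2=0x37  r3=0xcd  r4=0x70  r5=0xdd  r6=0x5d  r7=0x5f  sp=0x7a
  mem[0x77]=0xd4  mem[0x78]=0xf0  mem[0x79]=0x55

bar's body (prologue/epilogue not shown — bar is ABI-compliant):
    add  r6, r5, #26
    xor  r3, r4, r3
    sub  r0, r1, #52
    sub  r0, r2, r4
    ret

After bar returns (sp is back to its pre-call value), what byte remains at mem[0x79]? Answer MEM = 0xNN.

MEM = 0xcd

prologue: push r3 -> mem[0x79]=0xcd, sp=0x79
body[0] add  r6, r5, #26 -> r6=0xf7
body[1] xor  r3, r4, r3 -> r3=0xbd
body[2] sub  r0, r1, #52 -> r0=0x1e
body[3] sub  r0, r2, r4 -> r0=0xc7
epilogue: pop r3=0xcd, sp=0x7a
prologue pushed ['r3'] at ['0x79']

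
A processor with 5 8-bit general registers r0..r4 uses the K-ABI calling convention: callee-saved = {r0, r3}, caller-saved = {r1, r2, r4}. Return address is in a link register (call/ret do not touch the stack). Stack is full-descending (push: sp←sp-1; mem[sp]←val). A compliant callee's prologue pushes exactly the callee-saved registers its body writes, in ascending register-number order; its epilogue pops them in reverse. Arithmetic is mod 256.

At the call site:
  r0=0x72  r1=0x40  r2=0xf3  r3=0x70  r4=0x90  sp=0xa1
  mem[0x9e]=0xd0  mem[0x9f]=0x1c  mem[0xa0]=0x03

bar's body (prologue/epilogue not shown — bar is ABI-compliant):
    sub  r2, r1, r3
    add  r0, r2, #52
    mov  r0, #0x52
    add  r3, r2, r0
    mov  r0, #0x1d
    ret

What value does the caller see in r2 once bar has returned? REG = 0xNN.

prologue: push r0 -> mem[0xa0]=0x72, sp=0xa0
prologue: push r3 -> mem[0x9f]=0x70, sp=0x9f
body[0] sub  r2, r1, r3 -> r2=0xd0
body[1] add  r0, r2, #52 -> r0=0x04
body[2] mov  r0, #0x52 -> r0=0x52
body[3] add  r3, r2, r0 -> r3=0x22
body[4] mov  r0, #0x1d -> r0=0x1d
epilogue: pop r3=0x70, sp=0xa0
epilogue: pop r0=0x72, sp=0xa1
r2 is caller-saved -> body value

REG = 0xd0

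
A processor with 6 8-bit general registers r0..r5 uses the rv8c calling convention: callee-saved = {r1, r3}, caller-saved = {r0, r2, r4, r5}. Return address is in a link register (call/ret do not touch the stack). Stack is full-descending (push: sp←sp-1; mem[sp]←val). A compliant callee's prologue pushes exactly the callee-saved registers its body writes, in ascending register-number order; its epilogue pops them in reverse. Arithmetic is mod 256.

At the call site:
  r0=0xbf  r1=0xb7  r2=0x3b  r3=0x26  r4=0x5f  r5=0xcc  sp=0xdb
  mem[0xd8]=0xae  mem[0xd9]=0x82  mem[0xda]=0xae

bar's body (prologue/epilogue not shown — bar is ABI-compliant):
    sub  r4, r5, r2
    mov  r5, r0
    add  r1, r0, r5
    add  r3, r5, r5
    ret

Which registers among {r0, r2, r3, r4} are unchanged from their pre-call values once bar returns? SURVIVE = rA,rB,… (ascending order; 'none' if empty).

prologue: push r1 → mem[0xda]=0xb7, sp=0xda
prologue: push r3 → mem[0xd9]=0x26, sp=0xd9
body[0] sub  r4, r5, r2 → r4=0x91
body[1] mov  r5, r0 → r5=0xbf
body[2] add  r1, r0, r5 → r1=0x7e
body[3] add  r3, r5, r5 → r3=0x7e
epilogue: pop r3=0x26, sp=0xda
epilogue: pop r1=0xb7, sp=0xdb
r0: caller-saved, written=False
r2: caller-saved, written=False
r3: callee-saved, written=True
r4: caller-saved, written=True

SURVIVE = r0,r2,r3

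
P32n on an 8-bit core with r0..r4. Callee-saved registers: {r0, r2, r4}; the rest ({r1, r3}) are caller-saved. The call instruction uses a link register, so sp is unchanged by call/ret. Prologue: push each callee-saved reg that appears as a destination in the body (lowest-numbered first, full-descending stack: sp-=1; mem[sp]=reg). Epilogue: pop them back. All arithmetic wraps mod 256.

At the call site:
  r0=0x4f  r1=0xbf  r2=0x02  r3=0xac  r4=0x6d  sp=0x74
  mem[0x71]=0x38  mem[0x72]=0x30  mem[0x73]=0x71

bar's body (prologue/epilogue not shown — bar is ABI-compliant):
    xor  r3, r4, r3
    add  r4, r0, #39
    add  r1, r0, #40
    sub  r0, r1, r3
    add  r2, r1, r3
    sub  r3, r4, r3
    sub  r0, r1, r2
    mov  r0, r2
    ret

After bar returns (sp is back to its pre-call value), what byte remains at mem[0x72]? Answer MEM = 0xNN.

prologue: push r0 -> mem[0x73]=0x4f, sp=0x73
prologue: push r2 -> mem[0x72]=0x02, sp=0x72
prologue: push r4 -> mem[0x71]=0x6d, sp=0x71
body[0] xor  r3, r4, r3 -> r3=0xc1
body[1] add  r4, r0, #39 -> r4=0x76
body[2] add  r1, r0, #40 -> r1=0x77
body[3] sub  r0, r1, r3 -> r0=0xb6
body[4] add  r2, r1, r3 -> r2=0x38
body[5] sub  r3, r4, r3 -> r3=0xb5
body[6] sub  r0, r1, r2 -> r0=0x3f
body[7] mov  r0, r2 -> r0=0x38
epilogue: pop r4=0x6d, sp=0x72
epilogue: pop r2=0x02, sp=0x73
epilogue: pop r0=0x4f, sp=0x74
prologue pushed ['r0', 'r2', 'r4'] at ['0x73', '0x72', '0x71']

MEM = 0x02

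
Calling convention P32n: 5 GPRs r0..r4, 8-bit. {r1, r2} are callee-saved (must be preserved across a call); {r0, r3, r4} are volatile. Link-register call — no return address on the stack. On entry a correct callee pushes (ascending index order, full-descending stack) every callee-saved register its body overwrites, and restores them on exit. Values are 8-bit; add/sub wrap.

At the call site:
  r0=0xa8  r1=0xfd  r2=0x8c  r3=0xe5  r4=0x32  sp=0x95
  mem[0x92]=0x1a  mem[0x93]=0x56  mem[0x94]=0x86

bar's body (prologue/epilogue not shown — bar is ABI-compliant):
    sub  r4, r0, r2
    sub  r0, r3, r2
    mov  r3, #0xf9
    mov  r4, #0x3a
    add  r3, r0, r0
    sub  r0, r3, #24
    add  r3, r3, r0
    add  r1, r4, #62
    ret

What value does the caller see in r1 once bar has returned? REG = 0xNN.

REG = 0xfd

prologue: push r1 → mem[0x94]=0xfd, sp=0x94
body[0] sub  r4, r0, r2 → r4=0x1c
body[1] sub  r0, r3, r2 → r0=0x59
body[2] mov  r3, #0xf9 → r3=0xf9
body[3] mov  r4, #0x3a → r4=0x3a
body[4] add  r3, r0, r0 → r3=0xb2
body[5] sub  r0, r3, #24 → r0=0x9a
body[6] add  r3, r3, r0 → r3=0x4c
body[7] add  r1, r4, #62 → r1=0x78
epilogue: pop r1=0xfd, sp=0x95
r1 is callee-saved → restored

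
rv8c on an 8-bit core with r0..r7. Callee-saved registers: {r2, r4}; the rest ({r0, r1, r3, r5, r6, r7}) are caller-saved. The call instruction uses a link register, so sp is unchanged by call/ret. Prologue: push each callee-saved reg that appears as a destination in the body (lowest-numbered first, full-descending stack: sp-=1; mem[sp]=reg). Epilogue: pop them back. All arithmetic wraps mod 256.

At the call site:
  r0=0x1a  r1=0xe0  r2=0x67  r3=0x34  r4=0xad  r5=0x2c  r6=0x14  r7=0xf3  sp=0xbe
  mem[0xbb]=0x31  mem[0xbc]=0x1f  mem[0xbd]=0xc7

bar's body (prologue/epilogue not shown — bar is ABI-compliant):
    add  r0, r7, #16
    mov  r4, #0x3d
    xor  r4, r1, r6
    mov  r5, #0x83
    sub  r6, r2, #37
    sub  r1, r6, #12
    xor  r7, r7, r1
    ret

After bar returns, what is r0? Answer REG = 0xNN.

REG = 0x03

prologue: push r4 -> mem[0xbd]=0xad, sp=0xbd
body[0] add  r0, r7, #16 -> r0=0x03
body[1] mov  r4, #0x3d -> r4=0x3d
body[2] xor  r4, r1, r6 -> r4=0xf4
body[3] mov  r5, #0x83 -> r5=0x83
body[4] sub  r6, r2, #37 -> r6=0x42
body[5] sub  r1, r6, #12 -> r1=0x36
body[6] xor  r7, r7, r1 -> r7=0xc5
epilogue: pop r4=0xad, sp=0xbe
r0 is caller-saved -> body value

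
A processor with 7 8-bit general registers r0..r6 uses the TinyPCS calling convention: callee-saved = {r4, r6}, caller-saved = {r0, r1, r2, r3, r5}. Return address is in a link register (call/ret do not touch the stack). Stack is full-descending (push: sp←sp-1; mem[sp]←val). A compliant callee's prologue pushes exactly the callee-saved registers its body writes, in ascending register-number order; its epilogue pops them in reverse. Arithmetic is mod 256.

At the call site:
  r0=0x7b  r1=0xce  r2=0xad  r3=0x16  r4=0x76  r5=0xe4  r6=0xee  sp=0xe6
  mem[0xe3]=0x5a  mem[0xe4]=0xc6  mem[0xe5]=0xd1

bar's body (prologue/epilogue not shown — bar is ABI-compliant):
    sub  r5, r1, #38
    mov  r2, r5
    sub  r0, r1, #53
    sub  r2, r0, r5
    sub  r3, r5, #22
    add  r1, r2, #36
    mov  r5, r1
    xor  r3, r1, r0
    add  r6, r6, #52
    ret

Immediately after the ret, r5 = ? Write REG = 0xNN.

REG = 0x15

prologue: push r6 → mem[0xe5]=0xee, sp=0xe5
body[0] sub  r5, r1, #38 → r5=0xa8
body[1] mov  r2, r5 → r2=0xa8
body[2] sub  r0, r1, #53 → r0=0x99
body[3] sub  r2, r0, r5 → r2=0xf1
body[4] sub  r3, r5, #22 → r3=0x92
body[5] add  r1, r2, #36 → r1=0x15
body[6] mov  r5, r1 → r5=0x15
body[7] xor  r3, r1, r0 → r3=0x8c
body[8] add  r6, r6, #52 → r6=0x22
epilogue: pop r6=0xee, sp=0xe6
r5 is caller-saved → body value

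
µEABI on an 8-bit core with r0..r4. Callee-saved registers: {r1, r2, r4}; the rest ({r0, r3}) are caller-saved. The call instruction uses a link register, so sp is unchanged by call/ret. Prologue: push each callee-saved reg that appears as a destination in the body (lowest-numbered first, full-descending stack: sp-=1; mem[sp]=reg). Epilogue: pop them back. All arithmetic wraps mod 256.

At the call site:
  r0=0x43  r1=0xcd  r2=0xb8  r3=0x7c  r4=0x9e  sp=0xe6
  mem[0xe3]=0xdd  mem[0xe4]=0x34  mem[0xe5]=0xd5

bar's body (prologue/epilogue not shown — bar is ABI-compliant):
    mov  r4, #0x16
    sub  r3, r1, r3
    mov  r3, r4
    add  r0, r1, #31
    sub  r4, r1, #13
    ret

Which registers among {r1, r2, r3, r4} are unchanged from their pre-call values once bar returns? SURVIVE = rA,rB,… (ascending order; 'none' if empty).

prologue: push r4 -> mem[0xe5]=0x9e, sp=0xe5
body[0] mov  r4, #0x16 -> r4=0x16
body[1] sub  r3, r1, r3 -> r3=0x51
body[2] mov  r3, r4 -> r3=0x16
body[3] add  r0, r1, #31 -> r0=0xec
body[4] sub  r4, r1, #13 -> r4=0xc0
epilogue: pop r4=0x9e, sp=0xe6
r1: callee-saved, written=False
r2: callee-saved, written=False
r3: caller-saved, written=True
r4: callee-saved, written=True

SURVIVE = r1,r2,r4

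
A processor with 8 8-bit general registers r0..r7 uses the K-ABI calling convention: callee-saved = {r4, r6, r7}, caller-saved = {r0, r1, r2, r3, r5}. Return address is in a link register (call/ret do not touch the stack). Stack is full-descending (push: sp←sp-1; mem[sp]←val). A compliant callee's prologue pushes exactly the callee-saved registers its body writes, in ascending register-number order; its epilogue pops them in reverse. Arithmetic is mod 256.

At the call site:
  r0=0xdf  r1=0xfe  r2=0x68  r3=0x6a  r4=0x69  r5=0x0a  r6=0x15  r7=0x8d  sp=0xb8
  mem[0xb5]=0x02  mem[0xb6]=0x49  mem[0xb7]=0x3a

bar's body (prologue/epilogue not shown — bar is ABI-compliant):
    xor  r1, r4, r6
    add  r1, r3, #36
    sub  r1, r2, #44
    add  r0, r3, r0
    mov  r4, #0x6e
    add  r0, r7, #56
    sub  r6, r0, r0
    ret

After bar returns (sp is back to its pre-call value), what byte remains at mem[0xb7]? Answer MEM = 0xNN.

MEM = 0x69

prologue: push r4 -> mem[0xb7]=0x69, sp=0xb7
prologue: push r6 -> mem[0xb6]=0x15, sp=0xb6
body[0] xor  r1, r4, r6 -> r1=0x7c
body[1] add  r1, r3, #36 -> r1=0x8e
body[2] sub  r1, r2, #44 -> r1=0x3c
body[3] add  r0, r3, r0 -> r0=0x49
body[4] mov  r4, #0x6e -> r4=0x6e
body[5] add  r0, r7, #56 -> r0=0xc5
body[6] sub  r6, r0, r0 -> r6=0x00
epilogue: pop r6=0x15, sp=0xb7
epilogue: pop r4=0x69, sp=0xb8
prologue pushed ['r4', 'r6'] at ['0xb7', '0xb6']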